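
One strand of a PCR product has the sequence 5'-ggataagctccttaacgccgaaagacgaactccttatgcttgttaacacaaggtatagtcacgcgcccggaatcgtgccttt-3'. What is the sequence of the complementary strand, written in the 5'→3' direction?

Pairing A↔T and G↔C gives CCTATTCGAGGAATTGCGGCTTTCTGCTTGAGGAATACGAACAATTGTGTTCCATATCAGTGCGCGGGCCTTAGCACGGAAA, running 3'→5'. Reverse for the 5'→3' convention.

5'-AAAGGCACGATTCCGGGCGCGTGACTATACCTTGTGTTAACAAGCATAAGGAGTTCGTCTTTCGGCGTTAAGGAGCTTATCC-3'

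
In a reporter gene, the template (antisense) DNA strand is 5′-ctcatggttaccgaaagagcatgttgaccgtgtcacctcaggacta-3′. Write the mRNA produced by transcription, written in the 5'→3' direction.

RNA polymerase reads the template 3'→5' and synthesizes mRNA 5'→3' by base-pairing (A→U, T→A, G↔C). The complement of the template is GAGTACCAATGGCTTTCTCGTACAACTGGCACAGTGGAGTCCTGAT; antiparallel, so 5'→3' the coding strand is TAGTCCTGAGGTGACACGGTCAACATGCTCTTTCGGTAACCATGAG. Replace T with U for the mRNA.

5'-UAGUCCUGAGGUGACACGGUCAACAUGCUCUUUCGGUAACCAUGAG-3'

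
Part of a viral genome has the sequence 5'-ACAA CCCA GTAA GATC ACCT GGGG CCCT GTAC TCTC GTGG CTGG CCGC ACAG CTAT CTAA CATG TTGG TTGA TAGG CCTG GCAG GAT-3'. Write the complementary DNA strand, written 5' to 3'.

Pairing A↔T and G↔C gives TGTTGGGTCATTCTAGTGGACCCCGGGACATGAGAGCACCGACCGGCGTGTCGATAGATTGTACAACCAACTATCCGGACCGTCCTA, running 3'→5'. Reverse for the 5'→3' convention.

5'-ATCCTGCCAGGCCTATCAACCAACATGTTAGATAGCTGTGCGGCCAGCCACGAGAGTACAGGGCCCCAGGTGATCTTACTGGGTTGT-3'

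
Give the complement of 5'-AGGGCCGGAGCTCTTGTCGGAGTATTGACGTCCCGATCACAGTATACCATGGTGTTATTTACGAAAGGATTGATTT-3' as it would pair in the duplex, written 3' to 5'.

3'-TCCCGGCCTCGAGAACAGCCTCATAACTGCAGGGCTAGTGTCATATGGTACCACAATAAATGCTTTCCTAACTAAA-5'

Base-pairing A↔T, G↔C gives the complement. The complementary strand is antiparallel, so paired with a 5'→3' strand it runs 3'→5'.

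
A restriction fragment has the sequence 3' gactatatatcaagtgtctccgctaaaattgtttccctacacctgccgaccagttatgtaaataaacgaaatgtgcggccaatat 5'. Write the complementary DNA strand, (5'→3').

5'-CTGATATATAGTTCACAGAGGCGATTTTAACAAAGGGATGTGGACGGCTGGTCAATACATTTATTTGCTTTACACGCCGGTTATA-3'

The strand is given 3'→5', so its complement runs 5'→3' in the same left-to-right order: pair each base A↔T, G↔C.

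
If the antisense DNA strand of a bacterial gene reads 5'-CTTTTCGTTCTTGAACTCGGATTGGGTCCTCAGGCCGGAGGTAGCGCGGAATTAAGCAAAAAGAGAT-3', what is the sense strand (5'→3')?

The coding strand is complementary and antiparallel to the template: take the complement (A↔T, G↔C) and reverse.

5'-ATCTCTTTTTGCTTAATTCCGCGCTACCTCCGGCCTGAGGACCCAATCCGAGTTCAAGAACGAAAAG-3'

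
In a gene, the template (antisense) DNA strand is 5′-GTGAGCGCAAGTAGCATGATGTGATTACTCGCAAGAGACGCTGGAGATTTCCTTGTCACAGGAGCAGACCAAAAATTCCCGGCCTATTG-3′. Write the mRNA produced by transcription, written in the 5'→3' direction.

5'-CAAUAGGCCGGGAAUUUUUGGUCUGCUCCUGUGACAAGGAAAUCUCCAGCGUCUCUUGCGAGUAAUCACAUCAUGCUACUUGCGCUCAC-3'

RNA polymerase reads the template 3'→5' and synthesizes mRNA 5'→3' by base-pairing (A→U, T→A, G↔C). The complement of the template is CACTCGCGTTCATCGTACTACACTAATGAGCGTTCTCTGCGACCTCTAAAGGAACAGTGTCCTCGTCTGGTTTTTAAGGGCCGGATAAC; antiparallel, so 5'→3' the coding strand is CAATAGGCCGGGAATTTTTGGTCTGCTCCTGTGACAAGGAAATCTCCAGCGTCTCTTGCGAGTAATCACATCATGCTACTTGCGCTCAC. Replace T with U for the mRNA.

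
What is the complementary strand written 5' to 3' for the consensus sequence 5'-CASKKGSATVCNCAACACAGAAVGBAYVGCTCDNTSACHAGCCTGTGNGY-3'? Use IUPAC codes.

5'-RCNCACAGGCTDGTSANHGAGCBRTVCBTTCTGTGTTGNGBATSCMMSTG-3'

Standard pairs A↔T, G↔C; ambiguity codes pair Y↔R, K↔M, S↔S, B↔V, D↔H, N↔N. Complement (GTSMMCSTABGNGTTGTGTCTTBCVTRBCGAGHNASTGDTCGGACACNCR), then reverse for 5'→3'.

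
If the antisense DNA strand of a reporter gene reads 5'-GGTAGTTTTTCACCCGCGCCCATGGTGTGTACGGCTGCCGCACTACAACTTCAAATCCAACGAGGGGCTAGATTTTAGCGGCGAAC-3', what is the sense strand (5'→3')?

5'-GTTCGCCGCTAAAATCTAGCCCCTCGTTGGATTTGAAGTTGTAGTGCGGCAGCCGTACACACCATGGGCGCGGGTGAAAAACTACC-3'

The coding strand is complementary and antiparallel to the template: take the complement (A↔T, G↔C) and reverse.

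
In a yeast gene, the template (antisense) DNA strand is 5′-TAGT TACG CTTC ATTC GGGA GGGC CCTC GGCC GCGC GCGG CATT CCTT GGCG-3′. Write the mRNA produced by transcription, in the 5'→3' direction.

RNA polymerase reads the template 3'→5' and synthesizes mRNA 5'→3' by base-pairing (A→U, T→A, G↔C). The complement of the template is ATCAATGCGAAGTAAGCCCTCCCGGGAGCCGGCGCGCGCCGTAAGGAACCGC; antiparallel, so 5'→3' the coding strand is CGCCAAGGAATGCCGCGCGCGGCCGAGGGCCCTCCCGAATGAAGCGTAACTA. Replace T with U for the mRNA.

5′-CGCCAAGGAAUGCCGCGCGCGGCCGAGGGCCCUCCCGAAUGAAGCGUAACUA-3′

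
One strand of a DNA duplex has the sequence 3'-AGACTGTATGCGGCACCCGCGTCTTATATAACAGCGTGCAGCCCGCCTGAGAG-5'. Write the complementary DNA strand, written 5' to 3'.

The strand is given 3'→5', so its complement runs 5'→3' in the same left-to-right order: pair each base A↔T, G↔C.

5'-TCTGACATACGCCGTGGGCGCAGAATATATTGTCGCACGTCGGGCGGACTCTC-3'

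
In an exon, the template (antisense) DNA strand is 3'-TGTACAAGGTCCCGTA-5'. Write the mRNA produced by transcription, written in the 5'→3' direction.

Reading the template 3'→5' as shown, RNA polymerase pairs each base (A→U, T→A, G↔C) to build mRNA 5'→3' directly.

5'-ACAUGUUCCAGGGCAU-3'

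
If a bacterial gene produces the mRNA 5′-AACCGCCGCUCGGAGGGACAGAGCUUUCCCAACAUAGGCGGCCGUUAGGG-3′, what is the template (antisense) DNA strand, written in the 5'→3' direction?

5'-CCCTAACGGCCGCCTATGTTGGGAAAGCTCTGTCCCTCCGAGCGGCGGTT-3'

Replace U with T to get the coding DNA strand: AACCGCCGCTCGGAGGGACAGAGCTTTCCCAACATAGGCGGCCGTTAGGG. The template strand is its reverse complement (complement TTGGCGGCGAGCCTCCCTGTCTCGAAAGGGTTGTATCCGCCGGCAATCCC, then reverse).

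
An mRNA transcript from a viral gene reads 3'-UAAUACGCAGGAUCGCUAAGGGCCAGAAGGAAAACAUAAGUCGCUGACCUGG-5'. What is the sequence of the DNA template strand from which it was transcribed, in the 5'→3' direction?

Written 5'→3' the mRNA is GGUCCAGUCGCUGAAUACAAAAGGAAGACCGGGAAUCGCUAGGACGCAUAAU, so the coding DNA strand is GGTCCAGTCGCTGAATACAAAAGGAAGACCGGGAATCGCTAGGACGCATAAT. The template is its reverse complement.

5'-ATTATGCGTCCTAGCGATTCCCGGTCTTCCTTTTGTATTCAGCGACTGGACC-3'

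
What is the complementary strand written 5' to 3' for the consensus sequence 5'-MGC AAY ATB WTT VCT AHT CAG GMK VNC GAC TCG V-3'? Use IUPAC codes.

Standard pairs A↔T, G↔C; ambiguity codes pair Y↔R, M↔K, W↔W, B↔V, H↔D, N↔N. Complement (KCGTTRTAVWAABGATDAGTCCKMBNGCTGAGCB), then reverse for 5'→3'.

5'-BCGAGTCGNBMKCCTGADTAGBAAWVATRTTGCK-3'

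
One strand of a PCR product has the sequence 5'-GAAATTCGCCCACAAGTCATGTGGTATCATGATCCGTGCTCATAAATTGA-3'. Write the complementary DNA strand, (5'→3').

5'-TCAATTTATGAGCACGGATCATGATACCACATGACTTGTGGGCGAATTTC-3'

The complement of GAAATTCGCCCACAAGTCATGTGGTATCATGATCCGTGCTCATAAATTGA is CTTTAAGCGGGTGTTCAGTACACCATAGTACTAGGCACGAGTATTTAACT (A↔T, G↔C). DNA strands are antiparallel, so the complementary strand runs 3'→5'; reversing gives the 5'→3' form.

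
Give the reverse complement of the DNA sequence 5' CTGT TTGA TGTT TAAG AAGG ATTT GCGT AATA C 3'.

Complement each base (A↔T, G↔C): GACAAACTACAAATTCTTCCTAAACGCATTATG. Then reverse.

5'-GTATTACGCAAATCCTTCTTAAACATCAAACAG-3'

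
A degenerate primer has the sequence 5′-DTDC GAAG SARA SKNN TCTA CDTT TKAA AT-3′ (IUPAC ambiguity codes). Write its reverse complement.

Standard pairs A↔T, G↔C; ambiguity codes pair R↔Y, K↔M, S↔S, D↔H, N↔N. Complement (HAHGCTTCSTYTSMNNAGATGHAAAMTTTA), then reverse for 5'→3'.

5'-ATTTMAAAHGTAGANNMSTYTSCTTCGHAH-3'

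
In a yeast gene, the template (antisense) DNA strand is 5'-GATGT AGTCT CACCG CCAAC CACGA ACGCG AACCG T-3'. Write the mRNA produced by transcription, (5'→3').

The mRNA has the sequence of the coding strand (reverse complement of the template) with T→U. Reverse complement of GATGTAGTCTCACCGCCAACCACGAACGCGAACCGT is ACGGTTCGCGTTCGTGGTTGGCGGTGAGACTACATC; then T→U.

5′-ACGGUUCGCGUUCGUGGUUGGCGGUGAGACUACAUC-3′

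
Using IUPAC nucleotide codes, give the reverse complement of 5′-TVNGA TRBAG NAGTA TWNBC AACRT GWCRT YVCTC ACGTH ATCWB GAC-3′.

Standard pairs A↔T, G↔C; ambiguity codes pair R↔Y, W↔W, B↔V, H↔D, N↔N. Complement (ABNCTAYVTCNTCATAWNVGTTGYACWGYARBGAGTGCADTAGWVCTG), then reverse for 5'→3'.

5'-GTCVWGATDACGTGAGBRAYGWCAYGTTGVNWATACTNCTVYATCNBA-3'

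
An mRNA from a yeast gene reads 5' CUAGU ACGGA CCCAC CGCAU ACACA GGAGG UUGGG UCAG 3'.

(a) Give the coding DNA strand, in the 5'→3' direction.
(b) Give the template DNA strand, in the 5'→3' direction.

(a) 5′-CTAGTACGGACCCACCGCATACACAGGAGGTTGGGTCAG-3′
(b) 5′-CTGACCCAACCTCCTGTGTATGCGGTGGGTCCGTACTAG-3′

(a) The coding strand matches the mRNA with U→T.
(b) The template strand is the reverse complement of the coding strand.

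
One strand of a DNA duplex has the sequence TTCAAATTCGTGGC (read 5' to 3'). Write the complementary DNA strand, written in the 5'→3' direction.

Pairing A↔T and G↔C gives AAGTTTAAGCACCG, running 3'→5'. Reverse for the 5'→3' convention.

5'-GCCACGAATTTGAA-3'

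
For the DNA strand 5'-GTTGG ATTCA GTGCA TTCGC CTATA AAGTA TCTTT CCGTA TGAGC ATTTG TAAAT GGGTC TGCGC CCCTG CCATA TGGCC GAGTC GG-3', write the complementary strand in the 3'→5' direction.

Base-pairing A↔T, G↔C gives the complement. The complementary strand is antiparallel, so paired with a 5'→3' strand it runs 3'→5'.

3′-CAACCTAAGTCACGTAAGCGGATATTTCATAGAAAGGCATACTCGTAAACATTTACCCAGACGCGGGGACGGTATACCGGCTCAGCC-5′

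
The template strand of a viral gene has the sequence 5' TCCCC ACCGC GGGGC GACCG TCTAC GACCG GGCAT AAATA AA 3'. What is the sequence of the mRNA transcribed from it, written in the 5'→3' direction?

5'-UUUAUUUAUGCCCGGUCGUAGACGGUCGCCCCGCGGUGGGGA-3'

The mRNA has the sequence of the coding strand (reverse complement of the template) with T→U. Reverse complement of TCCCCACCGCGGGGCGACCGTCTACGACCGGGCATAAATAAA is TTTATTTATGCCCGGTCGTAGACGGTCGCCCCGCGGTGGGGA; then T→U.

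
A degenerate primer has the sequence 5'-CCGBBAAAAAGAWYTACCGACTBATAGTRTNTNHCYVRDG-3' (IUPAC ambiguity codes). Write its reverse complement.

Standard pairs A↔T, G↔C; ambiguity codes pair R↔Y, W↔W, B↔V, D↔H, N↔N. Complement (GGCVVTTTTTCTWRATGGCTGAVTATCAYANANDGRBYHC), then reverse for 5'→3'.

5'-CHYBRGDNANAYACTATVAGTCGGTARWTCTTTTTVVCGG-3'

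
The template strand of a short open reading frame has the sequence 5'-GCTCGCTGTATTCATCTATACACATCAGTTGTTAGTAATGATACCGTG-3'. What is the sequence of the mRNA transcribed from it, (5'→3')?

5'-CACGGUAUCAUUACUAACAACUGAUGUGUAUAGAUGAAUACAGCGAGC-3'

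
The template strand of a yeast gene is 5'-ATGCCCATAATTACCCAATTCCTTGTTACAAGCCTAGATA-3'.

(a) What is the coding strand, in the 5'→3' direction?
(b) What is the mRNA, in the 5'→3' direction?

(a) The coding strand is the reverse complement of the template: complement TACGGGTATTAATGGGTTAAGGAACAATGTTCGGATCTAT, then reverse.
(b) mRNA has the coding-strand sequence with T→U.

(a) 5'-TATCTAGGCTTGTAACAAGGAATTGGGTAATTATGGGCAT-3'
(b) 5'-UAUCUAGGCUUGUAACAAGGAAUUGGGUAAUUAUGGGCAU-3'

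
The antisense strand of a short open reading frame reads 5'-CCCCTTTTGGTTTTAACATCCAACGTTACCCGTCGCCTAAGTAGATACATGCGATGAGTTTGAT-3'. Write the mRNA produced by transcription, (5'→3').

The mRNA has the sequence of the coding strand (reverse complement of the template) with T→U. Reverse complement of CCCCTTTTGGTTTTAACATCCAACGTTACCCGTCGCCTAAGTAGATACATGCGATGAGTTTGAT is ATCAAACTCATCGCATGTATCTACTTAGGCGACGGGTAACGTTGGATGTTAAAACCAAAAGGGG; then T→U.

5'-AUCAAACUCAUCGCAUGUAUCUACUUAGGCGACGGGUAACGUUGGAUGUUAAAACCAAAAGGGG-3'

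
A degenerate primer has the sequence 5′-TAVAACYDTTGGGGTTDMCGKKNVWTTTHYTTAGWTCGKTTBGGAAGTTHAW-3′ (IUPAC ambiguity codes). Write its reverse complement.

Standard pairs A↔T, G↔C; ambiguity codes pair Y↔R, M↔K, W↔W, B↔V, D↔H, N↔N. Complement (ATBTTGRHAACCCCAAHKGCMMNBWAAADRAATCWAGCMAAVCCTTCAADTW), then reverse for 5'→3'.

5′-WTDAACTTCCVAAMCGAWCTAARDAAAWBNMMCGKHAACCCCAAHRGTTBTA-3′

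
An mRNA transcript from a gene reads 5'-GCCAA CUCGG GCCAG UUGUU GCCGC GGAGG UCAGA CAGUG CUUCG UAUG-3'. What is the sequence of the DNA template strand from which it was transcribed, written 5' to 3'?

5′-CATACGAAGCACTGTCTGACCTCCGCGGCAACAACTGGCCCGAGTTGGC-3′

Replace U with T to get the coding DNA strand: GCCAACTCGGGCCAGTTGTTGCCGCGGAGGTCAGACAGTGCTTCGTATG. The template strand is its reverse complement (complement CGGTTGAGCCCGGTCAACAACGGCGCCTCCAGTCTGTCACGAAGCATAC, then reverse).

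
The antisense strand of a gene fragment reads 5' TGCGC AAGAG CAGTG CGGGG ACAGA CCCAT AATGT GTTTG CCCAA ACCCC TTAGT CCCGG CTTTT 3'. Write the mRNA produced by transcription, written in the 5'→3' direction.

The mRNA has the sequence of the coding strand (reverse complement of the template) with T→U. Reverse complement of TGCGCAAGAGCAGTGCGGGGACAGACCCATAATGTGTTTGCCCAAACCCCTTAGTCCCGGCTTTT is AAAAGCCGGGACTAAGGGGTTTGGGCAAACACATTATGGGTCTGTCCCCGCACTGCTCTTGCGCA; then T→U.

5′-AAAAGCCGGGACUAAGGGGUUUGGGCAAACACAUUAUGGGUCUGUCCCCGCACUGCUCUUGCGCA-3′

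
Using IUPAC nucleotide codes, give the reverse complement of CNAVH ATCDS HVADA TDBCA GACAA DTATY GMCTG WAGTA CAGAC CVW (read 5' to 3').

Standard pairs A↔T, G↔C; ambiguity codes pair Y↔R, M↔K, W↔W, S↔S, B↔V, D↔H, N↔N. Complement (GNTBDTAGHSDBTHTAHVGTCTGTTHATARCKGACWTCATGTCTGGBW), then reverse for 5'→3'.

5'-WBGGTCTGTACTWCAGKCRATAHTTGTCTGVHATHTBDSHGATDBTNG-3'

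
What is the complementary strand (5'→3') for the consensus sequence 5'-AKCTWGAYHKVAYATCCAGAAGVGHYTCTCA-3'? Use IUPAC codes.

5'-TGAGARDCBCTTCTGGATRTBMDRTCWAGMT-3'

Standard pairs A↔T, G↔C; ambiguity codes pair Y↔R, K↔M, W↔W, H↔D, V↔B. Complement (TMGAWCTRDMBTRTAGGTCTTCBCDRAGAGT), then reverse for 5'→3'.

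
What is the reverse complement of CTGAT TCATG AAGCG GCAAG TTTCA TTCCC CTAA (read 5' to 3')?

5'-TTAGGGGAATGAAACTTGCCGCTTCATGAATCAG-3'

Reading the sequence 3'→5' and pairing each base (A↔T, G↔C) gives the reverse complement directly.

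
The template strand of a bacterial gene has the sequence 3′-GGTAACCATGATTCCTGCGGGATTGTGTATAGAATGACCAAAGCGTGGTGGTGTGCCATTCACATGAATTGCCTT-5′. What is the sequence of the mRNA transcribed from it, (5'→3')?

5′-CCAUUGGUACUAAGGACGCCCUAACACAUAUCUUACUGGUUUCGCACCACCACACGGUAAGUGUACUUAACGGAA-3′

Reading the template 3'→5' as shown, RNA polymerase pairs each base (A→U, T→A, G↔C) to build mRNA 5'→3' directly.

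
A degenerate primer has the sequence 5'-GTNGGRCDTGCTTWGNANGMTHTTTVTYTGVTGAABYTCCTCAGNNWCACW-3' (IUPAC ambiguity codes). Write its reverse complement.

Standard pairs A↔T, G↔C; ambiguity codes pair R↔Y, M↔K, W↔W, B↔V, D↔H, N↔N. Complement (CANCCYGHACGAAWCNTNCKADAAABARACBACTTVRAGGAGTCNNWGTGW), then reverse for 5'→3'.

5'-WGTGWNNCTGAGGARVTTCABCARABAAADAKCNTNCWAAGCAHGYCCNAC-3'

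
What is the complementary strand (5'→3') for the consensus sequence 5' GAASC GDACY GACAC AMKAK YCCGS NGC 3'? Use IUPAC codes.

Standard pairs A↔T, G↔C; ambiguity codes pair Y↔R, M↔K, S↔S, D↔H, N↔N. Complement (CTTSGCHTGRCTGTGTKMTMRGGCSNCG), then reverse for 5'→3'.

5′-GCNSCGGRMTMKTGTGTCRGTHCGSTTC-3′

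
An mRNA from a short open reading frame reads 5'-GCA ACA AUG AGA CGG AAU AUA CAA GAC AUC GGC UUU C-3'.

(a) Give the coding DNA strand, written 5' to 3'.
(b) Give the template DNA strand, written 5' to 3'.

(a) The coding strand matches the mRNA with U→T.
(b) The template strand is the reverse complement of the coding strand.

(a) 5'-GCAACAATGAGACGGAATATACAAGACATCGGCTTTC-3'
(b) 5′-GAAAGCCGATGTCTTGTATATTCCGTCTCATTGTTGC-3′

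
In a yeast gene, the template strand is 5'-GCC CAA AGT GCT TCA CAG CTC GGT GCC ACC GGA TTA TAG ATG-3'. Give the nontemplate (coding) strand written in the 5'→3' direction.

5'-CATCTATAATCCGGTGGCACCGAGCTGTGAAGCACTTTGGGC-3'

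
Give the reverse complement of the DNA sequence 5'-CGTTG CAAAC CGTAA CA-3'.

5′-TGTTACGGTTTGCAACG-3′

Reading the sequence 3'→5' and pairing each base (A↔T, G↔C) gives the reverse complement directly.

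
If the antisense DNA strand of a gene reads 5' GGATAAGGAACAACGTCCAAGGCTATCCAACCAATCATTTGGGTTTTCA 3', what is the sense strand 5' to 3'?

5'-TGAAAACCCAAATGATTGGTTGGATAGCCTTGGACGTTGTTCCTTATCC-3'

The coding strand is complementary and antiparallel to the template: take the complement (A↔T, G↔C) and reverse.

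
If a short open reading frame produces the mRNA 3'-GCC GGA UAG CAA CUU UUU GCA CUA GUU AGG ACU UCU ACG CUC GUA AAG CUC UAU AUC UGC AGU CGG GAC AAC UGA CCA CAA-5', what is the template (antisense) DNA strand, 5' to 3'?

5'-CGGCCTATCGTTGAAAAACGTGATCAATCCTGAAGATGCGAGCATTTCGAGATATAGACGTCAGCCCTGTTGACTGGTGTT-3'

Written 5'→3' the mRNA is AACACCAGUCAACAGGGCUGACGUCUAUAUCUCGAAAUGCUCGCAUCUUCAGGAUUGAUCACGUUUUUCAACGAUAGGCCG, so the coding DNA strand is AACACCAGTCAACAGGGCTGACGTCTATATCTCGAAATGCTCGCATCTTCAGGATTGATCACGTTTTTCAACGATAGGCCG. The template is its reverse complement.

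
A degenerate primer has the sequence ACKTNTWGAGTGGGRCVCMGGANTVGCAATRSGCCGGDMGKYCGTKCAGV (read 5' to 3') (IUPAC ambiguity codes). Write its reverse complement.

5′-BCTGMACGRMCKHCCGGCSYATTGCBANTCCKGBGYCCCACTCWANAMGT-3′

Standard pairs A↔T, G↔C; ambiguity codes pair R↔Y, M↔K, W↔W, S↔S, D↔H, V↔B, N↔N. Complement (TGMANAWCTCACCCYGBGKCCTNABCGTTAYSCGGCCHKCMRGCAMGTCB), then reverse for 5'→3'.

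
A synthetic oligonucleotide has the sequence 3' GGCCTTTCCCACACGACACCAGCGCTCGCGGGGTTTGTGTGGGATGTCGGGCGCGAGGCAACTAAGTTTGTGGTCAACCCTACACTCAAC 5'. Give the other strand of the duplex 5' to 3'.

The strand is given 3'→5', so its complement runs 5'→3' in the same left-to-right order: pair each base A↔T, G↔C.

5'-CCGGAAAGGGTGTGCTGTGGTCGCGAGCGCCCCAAACACACCCTACAGCCCGCGCTCCGTTGATTCAAACACCAGTTGGGATGTGAGTTG-3'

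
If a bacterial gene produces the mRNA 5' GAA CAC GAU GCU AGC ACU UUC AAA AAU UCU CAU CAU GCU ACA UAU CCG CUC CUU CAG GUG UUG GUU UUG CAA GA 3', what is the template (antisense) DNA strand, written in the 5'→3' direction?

Replace U with T to get the coding DNA strand: GAACACGATGCTAGCACTTTCAAAAATTCTCATCATGCTACATATCCGCTCCTTCAGGTGTTGGTTTTGCAAGA. The template strand is its reverse complement (complement CTTGTGCTACGATCGTGAAAGTTTTTAAGAGTAGTACGATGTATAGGCGAGGAAGTCCACAACCAAAACGTTCT, then reverse).

5'-TCTTGCAAAACCAACACCTGAAGGAGCGGATATGTAGCATGATGAGAATTTTTGAAAGTGCTAGCATCGTGTTC-3'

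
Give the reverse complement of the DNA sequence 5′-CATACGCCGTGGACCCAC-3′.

5'-GTGGGTCCACGGCGTATG-3'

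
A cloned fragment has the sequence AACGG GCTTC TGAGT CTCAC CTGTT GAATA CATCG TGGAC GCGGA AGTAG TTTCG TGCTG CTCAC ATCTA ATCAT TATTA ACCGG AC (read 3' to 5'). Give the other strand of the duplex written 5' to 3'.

5′-TTGCCCGAAGACTCAGAGTGGACAACTTATGTAGCACCTGCGCCTTCATCAAAGCACGACGAGTGTAGATTAGTAATAATTGGCCTG-3′

The strand is given 3'→5', so its complement runs 5'→3' in the same left-to-right order: pair each base A↔T, G↔C.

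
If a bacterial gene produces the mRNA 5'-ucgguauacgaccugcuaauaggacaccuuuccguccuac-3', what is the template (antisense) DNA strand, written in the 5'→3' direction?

5′-GTAGGACGGAAAGGTGTCCTATTAGCAGGTCGTATACCGA-3′

Replace U with T to get the coding DNA strand: TCGGTATACGACCTGCTAATAGGACACCTTTCCGTCCTAC. The template strand is its reverse complement (complement AGCCATATGCTGGACGATTATCCTGTGGAAAGGCAGGATG, then reverse).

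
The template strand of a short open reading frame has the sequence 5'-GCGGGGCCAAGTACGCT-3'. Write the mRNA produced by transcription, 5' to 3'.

5'-AGCGUACUUGGCCCCGC-3'

RNA polymerase reads the template 3'→5' and synthesizes mRNA 5'→3' by base-pairing (A→U, T→A, G↔C). The complement of the template is CGCCCCGGTTCATGCGA; antiparallel, so 5'→3' the coding strand is AGCGTACTTGGCCCCGC. Replace T with U for the mRNA.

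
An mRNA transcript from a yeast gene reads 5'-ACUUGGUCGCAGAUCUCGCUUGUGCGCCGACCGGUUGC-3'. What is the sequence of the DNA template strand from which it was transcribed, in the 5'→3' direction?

Replace U with T to get the coding DNA strand: ACTTGGTCGCAGATCTCGCTTGTGCGCCGACCGGTTGC. The template strand is its reverse complement (complement TGAACCAGCGTCTAGAGCGAACACGCGGCTGGCCAACG, then reverse).

5'-GCAACCGGTCGGCGCACAAGCGAGATCTGCGACCAAGT-3'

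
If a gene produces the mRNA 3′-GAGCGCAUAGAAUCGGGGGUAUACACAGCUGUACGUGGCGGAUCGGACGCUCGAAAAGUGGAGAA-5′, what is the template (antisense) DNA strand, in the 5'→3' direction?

Written 5'→3' the mRNA is AAGAGGUGAAAAGCUCGCAGGCUAGGCGGUGCAUGUCGACACAUAUGGGGGCUAAGAUACGCGAG, so the coding DNA strand is AAGAGGTGAAAAGCTCGCAGGCTAGGCGGTGCATGTCGACACATATGGGGGCTAAGATACGCGAG. The template is its reverse complement.

5′-CTCGCGTATCTTAGCCCCCATATGTGTCGACATGCACCGCCTAGCCTGCGAGCTTTTCACCTCTT-3′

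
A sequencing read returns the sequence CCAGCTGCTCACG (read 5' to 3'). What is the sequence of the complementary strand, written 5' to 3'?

5′-CGTGAGCAGCTGG-3′

Pairing A↔T and G↔C gives GGTCGACGAGTGC, running 3'→5'. Reverse for the 5'→3' convention.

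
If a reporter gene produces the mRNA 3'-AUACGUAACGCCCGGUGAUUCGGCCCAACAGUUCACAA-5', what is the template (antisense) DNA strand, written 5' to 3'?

5'-TATGCATTGCGGGCCACTAAGCCGGGTTGTCAAGTGTT-3'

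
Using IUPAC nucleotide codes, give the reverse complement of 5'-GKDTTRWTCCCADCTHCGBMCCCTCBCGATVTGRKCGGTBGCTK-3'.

5'-MAGCVACCGMYCABATCGVGAGGGKVCGDAGHTGGGAWYAAHMC-3'

Standard pairs A↔T, G↔C; ambiguity codes pair R↔Y, M↔K, W↔W, B↔V, D↔H. Complement (CMHAAYWAGGGTHGADGCVKGGGAGVGCTABACYMGCCAVCGAM), then reverse for 5'→3'.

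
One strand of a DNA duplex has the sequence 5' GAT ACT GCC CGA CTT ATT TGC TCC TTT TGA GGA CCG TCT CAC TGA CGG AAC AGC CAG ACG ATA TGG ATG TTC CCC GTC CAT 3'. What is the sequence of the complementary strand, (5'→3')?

The complement of GATACTGCCCGACTTATTTGCTCCTTTTGAGGACCGTCTCACTGACGGAACAGCCAGACGATATGGATGTTCCCCGTCCAT is CTATGACGGGCTGAATAAACGAGGAAAACTCCTGGCAGAGTGACTGCCTTGTCGGTCTGCTATACCTACAAGGGGCAGGTA (A↔T, G↔C). DNA strands are antiparallel, so the complementary strand runs 3'→5'; reversing gives the 5'→3' form.

5'-ATGGACGGGGAACATCCATATCGTCTGGCTGTTCCGTCAGTGAGACGGTCCTCAAAAGGAGCAAATAAGTCGGGCAGTATC-3'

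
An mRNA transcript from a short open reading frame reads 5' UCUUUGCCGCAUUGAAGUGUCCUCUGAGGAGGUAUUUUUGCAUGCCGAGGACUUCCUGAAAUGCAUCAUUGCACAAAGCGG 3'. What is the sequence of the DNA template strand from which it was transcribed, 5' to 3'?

5'-CCGCTTTGTGCAATGATGCATTTCAGGAAGTCCTCGGCATGCAAAAATACCTCCTCAGAGGACACTTCAATGCGGCAAAGA-3'

Replace U with T to get the coding DNA strand: TCTTTGCCGCATTGAAGTGTCCTCTGAGGAGGTATTTTTGCATGCCGAGGACTTCCTGAAATGCATCATTGCACAAAGCGG. The template strand is its reverse complement (complement AGAAACGGCGTAACTTCACAGGAGACTCCTCCATAAAAACGTACGGCTCCTGAAGGACTTTACGTAGTAACGTGTTTCGCC, then reverse).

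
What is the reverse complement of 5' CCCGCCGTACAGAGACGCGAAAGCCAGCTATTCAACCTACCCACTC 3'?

5'-GAGTGGGTAGGTTGAATAGCTGGCTTTCGCGTCTCTGTACGGCGGG-3'

Complement each base (A↔T, G↔C): GGGCGGCATGTCTCTGCGCTTTCGGTCGATAAGTTGGATGGGTGAG. Then reverse.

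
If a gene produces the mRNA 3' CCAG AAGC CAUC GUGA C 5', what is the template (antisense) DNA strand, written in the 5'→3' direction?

5'-GGTCTTCGGTAGCACTG-3'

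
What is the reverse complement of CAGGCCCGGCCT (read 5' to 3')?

5'-AGGCCGGGCCTG-3'

Reading the sequence 3'→5' and pairing each base (A↔T, G↔C) gives the reverse complement directly.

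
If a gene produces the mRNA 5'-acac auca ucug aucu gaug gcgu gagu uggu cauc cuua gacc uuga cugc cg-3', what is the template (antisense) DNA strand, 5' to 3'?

5′-CGGCAGTCAAGGTCTAAGGATGACCAACTCACGCCATCAGATCAGATGATGTGT-3′

Replace U with T to get the coding DNA strand: ACACATCATCTGATCTGATGGCGTGAGTTGGTCATCCTTAGACCTTGACTGCCG. The template strand is its reverse complement (complement TGTGTAGTAGACTAGACTACCGCACTCAACCAGTAGGAATCTGGAACTGACGGC, then reverse).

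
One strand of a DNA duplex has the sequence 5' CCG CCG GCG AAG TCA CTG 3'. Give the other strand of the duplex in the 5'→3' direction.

Pairing A↔T and G↔C gives GGCGGCCGCTTCAGTGAC, running 3'→5'. Reverse for the 5'→3' convention.

5'-CAGTGACTTCGCCGGCGG-3'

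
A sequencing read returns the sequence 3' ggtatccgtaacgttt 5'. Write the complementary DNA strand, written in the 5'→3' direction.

The strand is given 3'→5', so its complement runs 5'→3' in the same left-to-right order: pair each base A↔T, G↔C.

5'-CCATAGGCATTGCAAA-3'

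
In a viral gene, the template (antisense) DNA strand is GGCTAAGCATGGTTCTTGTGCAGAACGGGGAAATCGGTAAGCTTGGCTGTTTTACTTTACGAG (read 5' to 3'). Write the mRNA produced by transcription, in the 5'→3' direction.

RNA polymerase reads the template 3'→5' and synthesizes mRNA 5'→3' by base-pairing (A→U, T→A, G↔C). The complement of the template is CCGATTCGTACCAAGAACACGTCTTGCCCCTTTAGCCATTCGAACCGACAAAATGAAATGCTC; antiparallel, so 5'→3' the coding strand is CTCGTAAAGTAAAACAGCCAAGCTTACCGATTTCCCCGTTCTGCACAAGAACCATGCTTAGCC. Replace T with U for the mRNA.

5'-CUCGUAAAGUAAAACAGCCAAGCUUACCGAUUUCCCCGUUCUGCACAAGAACCAUGCUUAGCC-3'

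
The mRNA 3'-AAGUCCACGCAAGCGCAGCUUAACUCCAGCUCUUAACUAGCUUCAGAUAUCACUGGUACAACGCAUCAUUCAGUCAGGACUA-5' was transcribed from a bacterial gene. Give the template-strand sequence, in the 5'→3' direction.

5′-TTCAGGTGCGTTCGCGTCGAATTGAGGTCGAGAATTGATCGAAGTCTATAGTGACCATGTTGCGTAGTAAGTCAGTCCTGAT-3′

Written 5'→3' the mRNA is AUCAGGACUGACUUACUACGCAACAUGGUCACUAUAGACUUCGAUCAAUUCUCGACCUCAAUUCGACGCGAACGCACCUGAA, so the coding DNA strand is ATCAGGACTGACTTACTACGCAACATGGTCACTATAGACTTCGATCAATTCTCGACCTCAATTCGACGCGAACGCACCTGAA. The template is its reverse complement.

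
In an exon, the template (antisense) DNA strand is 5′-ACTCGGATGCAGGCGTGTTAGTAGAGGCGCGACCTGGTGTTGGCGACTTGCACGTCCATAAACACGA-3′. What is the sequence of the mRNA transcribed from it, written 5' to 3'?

5'-UCGUGUUUAUGGACGUGCAAGUCGCCAACACCAGGUCGCGCCUCUACUAACACGCCUGCAUCCGAGU-3'

The mRNA has the sequence of the coding strand (reverse complement of the template) with T→U. Reverse complement of ACTCGGATGCAGGCGTGTTAGTAGAGGCGCGACCTGGTGTTGGCGACTTGCACGTCCATAAACACGA is TCGTGTTTATGGACGTGCAAGTCGCCAACACCAGGTCGCGCCTCTACTAACACGCCTGCATCCGAGT; then T→U.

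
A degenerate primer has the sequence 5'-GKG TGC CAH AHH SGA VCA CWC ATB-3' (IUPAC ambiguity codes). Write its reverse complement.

5′-VATGWGTGBTCSDDTDTGGCACMC-3′

Standard pairs A↔T, G↔C; ambiguity codes pair K↔M, W↔W, S↔S, B↔V, H↔D. Complement (CMCACGGTDTDDSCTBGTGWGTAV), then reverse for 5'→3'.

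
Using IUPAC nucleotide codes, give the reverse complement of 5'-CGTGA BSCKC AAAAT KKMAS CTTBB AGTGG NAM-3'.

5′-KTNCCACTVVAAGSTKMMATTTTGMGSVTCACG-3′

Standard pairs A↔T, G↔C; ambiguity codes pair M↔K, S↔S, B↔V, N↔N. Complement (GCACTVSGMGTTTTAMMKTSGAAVVTCACCNTK), then reverse for 5'→3'.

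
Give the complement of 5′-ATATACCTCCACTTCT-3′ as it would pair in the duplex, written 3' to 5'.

3′-TATATGGAGGTGAAGA-5′

Base-pairing A↔T, G↔C gives the complement. The complementary strand is antiparallel, so paired with a 5'→3' strand it runs 3'→5'.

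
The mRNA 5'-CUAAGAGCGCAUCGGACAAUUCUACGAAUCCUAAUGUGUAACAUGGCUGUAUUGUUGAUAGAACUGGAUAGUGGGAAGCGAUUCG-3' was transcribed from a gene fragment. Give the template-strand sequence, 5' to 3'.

Replace U with T to get the coding DNA strand: CTAAGAGCGCATCGGACAATTCTACGAATCCTAATGTGTAACATGGCTGTATTGTTGATAGAACTGGATAGTGGGAAGCGATTCG. The template strand is its reverse complement (complement GATTCTCGCGTAGCCTGTTAAGATGCTTAGGATTACACATTGTACCGACATAACAACTATCTTGACCTATCACCCTTCGCTAAGC, then reverse).

5'-CGAATCGCTTCCCACTATCCAGTTCTATCAACAATACAGCCATGTTACACATTAGGATTCGTAGAATTGTCCGATGCGCTCTTAG-3'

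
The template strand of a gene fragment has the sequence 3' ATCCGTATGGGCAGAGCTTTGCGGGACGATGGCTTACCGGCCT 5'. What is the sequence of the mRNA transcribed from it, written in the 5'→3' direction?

5'-UAGGCAUACCCGUCUCGAAACGCCCUGCUACCGAAUGGCCGGA-3'

Reading the template 3'→5' as shown, RNA polymerase pairs each base (A→U, T→A, G↔C) to build mRNA 5'→3' directly.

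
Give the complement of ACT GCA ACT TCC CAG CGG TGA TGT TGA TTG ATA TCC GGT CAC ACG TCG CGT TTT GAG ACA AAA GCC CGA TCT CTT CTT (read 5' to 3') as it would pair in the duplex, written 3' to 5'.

Base-pairing A↔T, G↔C gives the complement. The complementary strand is antiparallel, so paired with a 5'→3' strand it runs 3'→5'.

3'-TGACGTTGAAGGGTCGCCACTACAACTAACTATAGGCCAGTGTGCAGCGCAAAACTCTGTTTTCGGGCTAGAGAAGAA-5'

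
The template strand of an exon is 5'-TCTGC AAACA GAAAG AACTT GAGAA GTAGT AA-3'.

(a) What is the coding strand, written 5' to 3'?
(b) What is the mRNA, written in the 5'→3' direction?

(a) The coding strand is the reverse complement of the template: complement AGACGTTTGTCTTTCTTGAACTCTTCATCATT, then reverse.
(b) mRNA has the coding-strand sequence with T→U.

(a) 5'-TTACTACTTCTCAAGTTCTTTCTGTTTGCAGA-3'
(b) 5'-UUACUACUUCUCAAGUUCUUUCUGUUUGCAGA-3'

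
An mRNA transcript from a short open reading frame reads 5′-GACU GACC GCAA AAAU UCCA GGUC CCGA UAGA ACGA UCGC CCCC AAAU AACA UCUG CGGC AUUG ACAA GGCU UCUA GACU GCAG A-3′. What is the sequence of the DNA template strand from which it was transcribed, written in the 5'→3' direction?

5'-TCTGCAGTCTAGAAGCCTTGTCAATGCCGCAGATGTTATTTGGGGGCGATCGTTCTATCGGGACCTGGAATTTTTGCGGTCAGTC-3'

Replace U with T to get the coding DNA strand: GACTGACCGCAAAAATTCCAGGTCCCGATAGAACGATCGCCCCCAAATAACATCTGCGGCATTGACAAGGCTTCTAGACTGCAGA. The template strand is its reverse complement (complement CTGACTGGCGTTTTTAAGGTCCAGGGCTATCTTGCTAGCGGGGGTTTATTGTAGACGCCGTAACTGTTCCGAAGATCTGACGTCT, then reverse).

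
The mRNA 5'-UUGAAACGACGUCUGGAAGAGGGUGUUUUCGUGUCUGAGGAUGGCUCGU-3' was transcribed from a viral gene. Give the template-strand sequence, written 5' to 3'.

Replace U with T to get the coding DNA strand: TTGAAACGACGTCTGGAAGAGGGTGTTTTCGTGTCTGAGGATGGCTCGT. The template strand is its reverse complement (complement AACTTTGCTGCAGACCTTCTCCCACAAAAGCACAGACTCCTACCGAGCA, then reverse).

5′-ACGAGCCATCCTCAGACACGAAAACACCCTCTTCCAGACGTCGTTTCAA-3′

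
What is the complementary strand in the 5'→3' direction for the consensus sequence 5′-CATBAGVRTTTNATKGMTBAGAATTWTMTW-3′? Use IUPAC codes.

5′-WAKAWAATTCTVAKCMATNAAAYBCTVATG-3′

Standard pairs A↔T, G↔C; ambiguity codes pair R↔Y, M↔K, W↔W, B↔V, N↔N. Complement (GTAVTCBYAAANTAMCKAVTCTTAAWAKAW), then reverse for 5'→3'.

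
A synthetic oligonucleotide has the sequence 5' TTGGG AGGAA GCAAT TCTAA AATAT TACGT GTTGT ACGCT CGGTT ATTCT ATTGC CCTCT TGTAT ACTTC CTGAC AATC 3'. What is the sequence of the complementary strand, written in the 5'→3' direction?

Pairing A↔T and G↔C gives AACCCTCCTTCGTTAAGATTTTATAATGCACAACATGCGAGCCAATAAGATAACGGGAGAACATATGAAGGACTGTTAG, running 3'→5'. Reverse for the 5'→3' convention.

5'-GATTGTCAGGAAGTATACAAGAGGGCAATAGAATAACCGAGCGTACAACACGTAATATTTTAGAATTGCTTCCTCCCAA-3'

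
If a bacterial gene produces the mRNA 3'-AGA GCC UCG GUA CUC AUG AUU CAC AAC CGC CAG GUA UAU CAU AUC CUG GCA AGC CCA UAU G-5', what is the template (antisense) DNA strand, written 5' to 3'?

Written 5'→3' the mRNA is GUAUACCCGAACGGUCCUAUACUAUAUGGACCGCCAACACUUAGUACUCAUGGCUCCGAGA, so the coding DNA strand is GTATACCCGAACGGTCCTATACTATATGGACCGCCAACACTTAGTACTCATGGCTCCGAGA. The template is its reverse complement.

5'-TCTCGGAGCCATGAGTACTAAGTGTTGGCGGTCCATATAGTATAGGACCGTTCGGGTATAC-3'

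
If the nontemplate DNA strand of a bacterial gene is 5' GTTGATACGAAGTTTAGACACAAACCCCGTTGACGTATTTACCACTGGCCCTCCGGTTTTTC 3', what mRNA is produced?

The mRNA is synthesized from the template strand, so it matches the coding strand with T replaced by U.

5'-GUUGAUACGAAGUUUAGACACAAACCCCGUUGACGUAUUUACCACUGGCCCUCCGGUUUUUC-3'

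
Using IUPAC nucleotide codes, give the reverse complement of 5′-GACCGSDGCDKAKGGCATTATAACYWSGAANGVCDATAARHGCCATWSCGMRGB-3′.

Standard pairs A↔T, G↔C; ambiguity codes pair R↔Y, M↔K, W↔W, S↔S, B↔V, D↔H, N↔N. Complement (CTGGCSHCGHMTMCCGTAATATTGRWSCTTNCBGHTATTYDCGGTAWSGCKYCV), then reverse for 5'→3'.

5'-VCYKCGSWATGGCDYTTATHGBCNTTCSWRGTTATAATGCCMTMHGCHSCGGTC-3'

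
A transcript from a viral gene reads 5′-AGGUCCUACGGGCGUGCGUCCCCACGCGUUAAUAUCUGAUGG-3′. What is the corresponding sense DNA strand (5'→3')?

The coding DNA strand has the same 5'→3' sequence as the mRNA with U replaced by T.

5'-AGGTCCTACGGGCGTGCGTCCCCACGCGTTAATATCTGATGG-3'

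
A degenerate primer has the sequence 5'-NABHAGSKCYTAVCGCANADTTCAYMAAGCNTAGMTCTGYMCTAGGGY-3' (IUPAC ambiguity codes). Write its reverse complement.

5'-RCCCTAGKRCAGAKCTANGCTTKRTGAAHTNTGCGBTARGMSCTDVTN-3'

Standard pairs A↔T, G↔C; ambiguity codes pair Y↔R, M↔K, S↔S, B↔V, D↔H, N↔N. Complement (NTVDTCSMGRATBGCGTNTHAAGTRKTTCGNATCKAGACRKGATCCCR), then reverse for 5'→3'.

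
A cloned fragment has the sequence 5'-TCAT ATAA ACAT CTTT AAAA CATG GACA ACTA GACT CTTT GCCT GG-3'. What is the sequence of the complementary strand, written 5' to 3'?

Pairing A↔T and G↔C gives AGTATATTTGTAGAAATTTTGTACCTGTTGATCTGAGAAACGGACC, running 3'→5'. Reverse for the 5'→3' convention.

5'-CCAGGCAAAGAGTCTAGTTGTCCATGTTTTAAAGATGTTTATATGA-3'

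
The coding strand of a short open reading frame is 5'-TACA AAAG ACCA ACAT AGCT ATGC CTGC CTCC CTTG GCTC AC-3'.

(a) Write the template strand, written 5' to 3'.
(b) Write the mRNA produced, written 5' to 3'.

(a) 5'-GTGAGCCAAGGGAGGCAGGCATAGCTATGTTGGTCTTTTGTA-3'
(b) 5′-UACAAAAGACCAACAUAGCUAUGCCUGCCUCCCUUGGCUCAC-3′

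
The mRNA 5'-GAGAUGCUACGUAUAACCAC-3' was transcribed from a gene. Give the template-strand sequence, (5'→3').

5'-GTGGTTATACGTAGCATCTC-3'

Replace U with T to get the coding DNA strand: GAGATGCTACGTATAACCAC. The template strand is its reverse complement (complement CTCTACGATGCATATTGGTG, then reverse).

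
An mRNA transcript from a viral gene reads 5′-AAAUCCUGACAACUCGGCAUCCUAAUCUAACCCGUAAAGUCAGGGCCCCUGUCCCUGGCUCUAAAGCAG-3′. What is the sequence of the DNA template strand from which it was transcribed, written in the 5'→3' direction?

Replace U with T to get the coding DNA strand: AAATCCTGACAACTCGGCATCCTAATCTAACCCGTAAAGTCAGGGCCCCTGTCCCTGGCTCTAAAGCAG. The template strand is its reverse complement (complement TTTAGGACTGTTGAGCCGTAGGATTAGATTGGGCATTTCAGTCCCGGGGACAGGGACCGAGATTTCGTC, then reverse).

5'-CTGCTTTAGAGCCAGGGACAGGGGCCCTGACTTTACGGGTTAGATTAGGATGCCGAGTTGTCAGGATTT-3'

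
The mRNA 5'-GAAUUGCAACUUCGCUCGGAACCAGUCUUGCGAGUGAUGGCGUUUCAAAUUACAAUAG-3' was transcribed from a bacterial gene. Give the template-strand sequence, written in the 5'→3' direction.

5′-CTATTGTAATTTGAAACGCCATCACTCGCAAGACTGGTTCCGAGCGAAGTTGCAATTC-3′

Replace U with T to get the coding DNA strand: GAATTGCAACTTCGCTCGGAACCAGTCTTGCGAGTGATGGCGTTTCAAATTACAATAG. The template strand is its reverse complement (complement CTTAACGTTGAAGCGAGCCTTGGTCAGAACGCTCACTACCGCAAAGTTTAATGTTATC, then reverse).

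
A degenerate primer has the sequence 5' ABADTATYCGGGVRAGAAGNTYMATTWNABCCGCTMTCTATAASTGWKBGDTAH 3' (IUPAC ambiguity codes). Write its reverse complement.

5'-DTAHCVMWCASTTATAGAKAGCGGVTNWAATKRANCTTCTYBCCCGRATAHTVT-3'

Standard pairs A↔T, G↔C; ambiguity codes pair R↔Y, M↔K, W↔W, S↔S, B↔V, D↔H, N↔N. Complement (TVTHATARGCCCBYTCTTCNARKTAAWNTVGGCGAKAGATATTSACWMVCHATD), then reverse for 5'→3'.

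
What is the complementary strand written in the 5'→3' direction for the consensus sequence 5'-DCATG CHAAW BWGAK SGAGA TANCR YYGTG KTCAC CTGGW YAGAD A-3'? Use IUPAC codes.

5'-THTCTRWCCAGGTGAMCACRRYGNTATCTCSMTCWVWTTDGCATGH-3'

Standard pairs A↔T, G↔C; ambiguity codes pair R↔Y, K↔M, W↔W, S↔S, B↔V, D↔H, N↔N. Complement (HGTACGDTTWVWCTMSCTCTATNGYRRCACMAGTGGACCWRTCTHT), then reverse for 5'→3'.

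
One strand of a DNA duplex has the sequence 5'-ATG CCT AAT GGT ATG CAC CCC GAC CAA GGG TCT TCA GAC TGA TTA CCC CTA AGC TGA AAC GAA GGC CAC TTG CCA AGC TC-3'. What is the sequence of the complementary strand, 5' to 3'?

Pairing A↔T and G↔C gives TACGGATTACCATACGTGGGGCTGGTTCCCAGAAGTCTGACTAATGGGGATTCGACTTTGCTTCCGGTGAACGGTTCGAG, running 3'→5'. Reverse for the 5'→3' convention.

5'-GAGCTTGGCAAGTGGCCTTCGTTTCAGCTTAGGGGTAATCAGTCTGAAGACCCTTGGTCGGGGTGCATACCATTAGGCAT-3'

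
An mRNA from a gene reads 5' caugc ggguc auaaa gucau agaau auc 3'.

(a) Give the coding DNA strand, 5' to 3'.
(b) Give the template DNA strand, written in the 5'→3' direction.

(a) The coding strand matches the mRNA with U→T.
(b) The template strand is the reverse complement of the coding strand.

(a) 5′-CATGCGGGTCATAAAGTCATAGAATATC-3′
(b) 5′-GATATTCTATGACTTTATGACCCGCATG-3′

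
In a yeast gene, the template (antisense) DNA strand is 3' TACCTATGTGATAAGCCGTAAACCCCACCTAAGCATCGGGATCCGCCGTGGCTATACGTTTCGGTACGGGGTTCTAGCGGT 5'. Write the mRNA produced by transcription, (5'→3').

5'-AUGGAUACACUAUUCGGCAUUUGGGGUGGAUUCGUAGCCCUAGGCGGCACCGAUAUGCAAAGCCAUGCCCCAAGAUCGCCA-3'

Reading the template 3'→5' as shown, RNA polymerase pairs each base (A→U, T→A, G↔C) to build mRNA 5'→3' directly.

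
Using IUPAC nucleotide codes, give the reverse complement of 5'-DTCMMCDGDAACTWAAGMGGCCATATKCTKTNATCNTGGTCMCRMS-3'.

5'-SKYGKGACCANGATNAMAGMATATGGCCKCTTWAGTTHCHGKKGAH-3'

Standard pairs A↔T, G↔C; ambiguity codes pair R↔Y, M↔K, W↔W, S↔S, D↔H, N↔N. Complement (HAGKKGHCHTTGAWTTCKCCGGTATAMGAMANTAGNACCAGKGYKS), then reverse for 5'→3'.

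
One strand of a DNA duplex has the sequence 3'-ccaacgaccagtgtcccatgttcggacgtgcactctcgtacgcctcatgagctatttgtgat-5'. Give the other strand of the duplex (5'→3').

5'-GGTTGCTGGTCACAGGGTACAAGCCTGCACGTGAGAGCATGCGGAGTACTCGATAAACACTA-3'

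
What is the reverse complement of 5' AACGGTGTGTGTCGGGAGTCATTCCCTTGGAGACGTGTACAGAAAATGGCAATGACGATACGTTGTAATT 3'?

5'-AATTACAACGTATCGTCATTGCCATTTTCTGTACACGTCTCCAAGGGAATGACTCCCGACACACACCGTT-3'

Complement each base (A↔T, G↔C): TTGCCACACACAGCCCTCAGTAAGGGAACCTCTGCACATGTCTTTTACCGTTACTGCTATGCAACATTAA. Then reverse.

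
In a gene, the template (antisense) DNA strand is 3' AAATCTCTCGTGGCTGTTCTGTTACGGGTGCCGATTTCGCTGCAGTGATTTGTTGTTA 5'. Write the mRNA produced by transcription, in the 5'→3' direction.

Reading the template 3'→5' as shown, RNA polymerase pairs each base (A→U, T→A, G↔C) to build mRNA 5'→3' directly.

5'-UUUAGAGAGCACCGACAAGACAAUGCCCACGGCUAAAGCGACGUCACUAAACAACAAU-3'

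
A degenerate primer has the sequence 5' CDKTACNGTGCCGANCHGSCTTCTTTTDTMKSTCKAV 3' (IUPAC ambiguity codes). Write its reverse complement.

5'-BTMGASMKAHAAAAGAAGSCDGNTCGGCACNGTAMHG-3'

Standard pairs A↔T, G↔C; ambiguity codes pair M↔K, S↔S, D↔H, V↔B, N↔N. Complement (GHMATGNCACGGCTNGDCSGAAGAAAAHAKMSAGMTB), then reverse for 5'→3'.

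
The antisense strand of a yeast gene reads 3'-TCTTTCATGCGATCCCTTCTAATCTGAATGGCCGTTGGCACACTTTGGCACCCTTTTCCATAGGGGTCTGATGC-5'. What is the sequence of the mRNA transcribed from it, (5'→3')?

5'-AGAAAGUACGCUAGGGAAGAUUAGACUUACCGGCAACCGUGUGAAACCGUGGGAAAAGGUAUCCCCAGACUACG-3'

Reading the template 3'→5' as shown, RNA polymerase pairs each base (A→U, T→A, G↔C) to build mRNA 5'→3' directly.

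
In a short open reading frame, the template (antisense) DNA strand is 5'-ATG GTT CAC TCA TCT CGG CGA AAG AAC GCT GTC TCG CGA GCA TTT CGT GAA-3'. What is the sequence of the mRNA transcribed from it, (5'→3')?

The mRNA has the sequence of the coding strand (reverse complement of the template) with T→U. Reverse complement of ATGGTTCACTCATCTCGGCGAAAGAACGCTGTCTCGCGAGCATTTCGTGAA is TTCACGAAATGCTCGCGAGACAGCGTTCTTTCGCCGAGATGAGTGAACCAT; then T→U.

5′-UUCACGAAAUGCUCGCGAGACAGCGUUCUUUCGCCGAGAUGAGUGAACCAU-3′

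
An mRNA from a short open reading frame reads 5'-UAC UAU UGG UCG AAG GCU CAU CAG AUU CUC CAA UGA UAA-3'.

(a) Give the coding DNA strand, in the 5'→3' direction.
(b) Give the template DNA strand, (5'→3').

(a) The coding strand matches the mRNA with U→T.
(b) The template strand is the reverse complement of the coding strand.

(a) 5'-TACTATTGGTCGAAGGCTCATCAGATTCTCCAATGATAA-3'
(b) 5'-TTATCATTGGAGAATCTGATGAGCCTTCGACCAATAGTA-3'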